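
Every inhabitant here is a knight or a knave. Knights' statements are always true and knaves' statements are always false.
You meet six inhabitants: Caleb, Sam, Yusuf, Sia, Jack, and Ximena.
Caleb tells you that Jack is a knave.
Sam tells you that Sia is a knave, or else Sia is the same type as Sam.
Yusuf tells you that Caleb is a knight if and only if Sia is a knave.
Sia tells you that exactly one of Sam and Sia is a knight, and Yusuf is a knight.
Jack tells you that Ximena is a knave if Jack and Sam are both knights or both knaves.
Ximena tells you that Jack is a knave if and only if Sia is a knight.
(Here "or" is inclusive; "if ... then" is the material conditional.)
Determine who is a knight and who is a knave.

Caleb is a knave, and the claim "Jack is a knave" is indeed False.
Sam is a knave, so "Sia is a knave, or else Sia is the same type as Sam" must be False — and it is.
Yusuf (knight): "Caleb is a knight if and only if Sia is a knave" — True. ✓
Sia is a knight; "exactly one of Sam and Sia is a knight, and Yusuf is a knight" is True, as required.
Since Jack is a knight, "Ximena is a knave if Jack and Sam are both knights or both knaves" needs to be True, which holds.
Ximena is a knave; "Jack is a knave if and only if Sia is a knight" is False, as required.

Caleb is a knave, Sam is a knave, Yusuf is a knight, Sia is a knight, Jack is a knight, and Ximena is a knave.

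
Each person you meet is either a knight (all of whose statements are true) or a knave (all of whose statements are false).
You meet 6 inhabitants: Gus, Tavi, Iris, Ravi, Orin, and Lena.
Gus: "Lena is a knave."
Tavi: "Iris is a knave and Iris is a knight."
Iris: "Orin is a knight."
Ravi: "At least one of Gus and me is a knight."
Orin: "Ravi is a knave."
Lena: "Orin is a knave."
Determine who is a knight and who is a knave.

Knights: Ravi and Lena. Knaves: Gus, Tavi, Iris, and Orin.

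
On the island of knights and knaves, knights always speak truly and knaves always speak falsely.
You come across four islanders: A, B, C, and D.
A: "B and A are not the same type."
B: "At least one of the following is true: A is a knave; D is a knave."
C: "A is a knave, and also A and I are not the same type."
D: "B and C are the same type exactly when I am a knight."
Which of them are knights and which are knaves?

Suppose A is a knave. Then A's statement "B and A are not the same type" would have to be false. Checking the 8 ways to assign the others, none is consistent with every speaker.
(For instance, with B=knave, C=knave, D=knight, B's claim "at least one of the following is true: A is a knave; D is a knave" comes out true where it would need to be false.)
So A must be a knight, making "B and A are not the same type" true. Taking A=knight, B=knave, C=knave, D=knight, each remaining statement checks out:
  B (knave): "at least one of the following is true: A is a knave; D is a knave" — false. ✓
  C (knave): "A is a knave, and also A and I are not the same type" — false. ✓
  D (knight): "B and C are the same type exactly when I am a knight" — true. ✓
This is the unique consistent assignment.

Knights: A and D. Knaves: B and C.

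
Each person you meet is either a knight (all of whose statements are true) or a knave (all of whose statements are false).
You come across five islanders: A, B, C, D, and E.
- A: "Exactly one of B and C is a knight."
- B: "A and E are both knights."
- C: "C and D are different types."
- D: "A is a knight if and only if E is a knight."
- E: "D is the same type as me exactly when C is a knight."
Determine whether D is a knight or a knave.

Consistent assignments: {A=knave, B=knave, C=knave, D=knave, E=knight}
In every consistent assignment, D is a knave.

D is a knave.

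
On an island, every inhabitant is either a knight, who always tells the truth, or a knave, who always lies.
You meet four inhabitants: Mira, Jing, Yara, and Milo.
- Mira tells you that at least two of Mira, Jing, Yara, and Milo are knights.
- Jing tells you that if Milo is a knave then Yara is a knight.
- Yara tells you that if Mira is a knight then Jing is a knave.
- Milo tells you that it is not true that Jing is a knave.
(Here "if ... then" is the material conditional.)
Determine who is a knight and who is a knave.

Mira is a knight, Jing is a knight, Yara is a knave, and Milo is a knight.

Suppose Mira is a knave. Then Mira's statement "at least two of Mira, Jing, Yara, and Milo are knights" would have to be false. Checking the 8 ways to assign the others, none is consistent with every speaker.
(For instance, with Jing=knight, Yara=knave, Milo=knight, Mira's claim "at least two of Mira, Jing, Yara, and Milo are knights" comes out true where it would need to be false.)
So Mira must be a knight, making "at least two of Mira, Jing, Yara, and Milo are knights" true. Taking Mira=knight, Jing=knight, Yara=knave, Milo=knight, each remaining statement checks out:
  Jing (knight): "if Milo is a knave then Yara is a knight" — true. ✓
  Yara (knave): "if Mira is a knight then Jing is a knave" — false. ✓
  Milo (knight): "it is not true that Jing is a knave" — true. ✓
This is the unique consistent assignment.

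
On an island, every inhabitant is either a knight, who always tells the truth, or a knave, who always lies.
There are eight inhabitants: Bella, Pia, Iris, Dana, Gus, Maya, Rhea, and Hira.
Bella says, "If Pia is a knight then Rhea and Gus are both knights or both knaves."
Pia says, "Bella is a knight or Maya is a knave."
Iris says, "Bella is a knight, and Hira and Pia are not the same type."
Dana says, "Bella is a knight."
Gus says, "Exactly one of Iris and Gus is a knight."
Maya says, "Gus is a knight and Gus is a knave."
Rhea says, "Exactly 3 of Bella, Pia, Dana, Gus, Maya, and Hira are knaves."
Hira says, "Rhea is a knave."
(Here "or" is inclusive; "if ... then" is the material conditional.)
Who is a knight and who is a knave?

Bella is a knight, Pia is a knight, Iris is a knave, Dana is a knight, Gus is a knave, Maya is a knave, Rhea is a knave, and Hira is a knight.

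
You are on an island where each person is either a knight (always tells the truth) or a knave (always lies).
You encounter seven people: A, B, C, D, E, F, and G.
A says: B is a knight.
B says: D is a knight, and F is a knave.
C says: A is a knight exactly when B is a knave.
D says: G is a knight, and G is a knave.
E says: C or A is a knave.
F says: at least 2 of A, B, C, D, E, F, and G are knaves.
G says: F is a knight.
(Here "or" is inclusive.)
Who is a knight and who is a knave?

A is a knave, so "B is a knight" must be False — and it is.
Since B is a knave, "D is a knight, and F is a knave" needs to be False, which holds.
C is a knave; "A is a knight exactly when B is a knave" is False, as required.
Since D is a knave, "G is a knight, and G is a knave" needs to be False, which holds.
As a knight, E's statement "C or A is a knave" should be True; it is.
F is a knight, so "at least 2 of A, B, C, D, E, F, and G are knaves" must be True — and it is.
Since G is a knight, "F is a knight" needs to be True, which holds.

Knights: E, F, and G. Knaves: A, B, C, and D.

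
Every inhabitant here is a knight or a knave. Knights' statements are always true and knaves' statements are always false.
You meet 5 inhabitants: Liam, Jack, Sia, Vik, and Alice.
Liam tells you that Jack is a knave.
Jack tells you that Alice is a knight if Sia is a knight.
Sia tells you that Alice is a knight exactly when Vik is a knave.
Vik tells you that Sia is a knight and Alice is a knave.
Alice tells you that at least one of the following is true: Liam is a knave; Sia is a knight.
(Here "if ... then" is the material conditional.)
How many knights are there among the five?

The unique consistent assignment is Liam=knave, Jack=knight, Sia=knight, Vik=knave, Alice=knight.
That has 3 knights.

3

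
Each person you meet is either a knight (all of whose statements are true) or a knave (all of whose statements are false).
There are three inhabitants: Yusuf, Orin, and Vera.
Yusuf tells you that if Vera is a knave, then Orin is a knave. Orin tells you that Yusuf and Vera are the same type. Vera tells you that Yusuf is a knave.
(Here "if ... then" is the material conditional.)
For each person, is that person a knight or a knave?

Suppose Yusuf is a knave. Then Yusuf's statement "if Vera is a knave, then Orin is a knave" would have to be false. Checking the 4 ways to assign the others, none is consistent with every speaker.
(For instance, with Orin=knave, Vera=knave, Yusuf's claim "if Vera is a knave, then Orin is a knave" comes out true where it would need to be false.)
So Yusuf must be a knight, making "if Vera is a knave, then Orin is a knave" true. Taking Yusuf=knight, Orin=knave, Vera=knave, each remaining statement checks out:
  Orin (knave): "Yusuf and Vera are the same type" — false. ✓
  Vera (knave): "Yusuf is a knave" — false. ✓
This is the unique consistent assignment.

Yusuf is a knight, Orin is a knave, and Vera is a knave.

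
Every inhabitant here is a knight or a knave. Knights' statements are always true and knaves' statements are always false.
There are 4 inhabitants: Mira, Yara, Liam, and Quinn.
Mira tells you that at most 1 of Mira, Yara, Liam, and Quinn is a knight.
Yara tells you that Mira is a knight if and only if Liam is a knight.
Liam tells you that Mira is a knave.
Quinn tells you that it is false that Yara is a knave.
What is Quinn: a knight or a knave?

Quinn is a knave.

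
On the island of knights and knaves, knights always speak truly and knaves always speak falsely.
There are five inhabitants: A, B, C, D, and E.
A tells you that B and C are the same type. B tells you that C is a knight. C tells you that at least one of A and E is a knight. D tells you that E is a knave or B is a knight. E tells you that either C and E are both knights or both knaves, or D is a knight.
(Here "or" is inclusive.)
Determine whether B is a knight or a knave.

B is a knight.

Consistent assignments: {A=knight, B=knight, C=knight, D=knight, E=knight}
In every consistent assignment, B is a knight.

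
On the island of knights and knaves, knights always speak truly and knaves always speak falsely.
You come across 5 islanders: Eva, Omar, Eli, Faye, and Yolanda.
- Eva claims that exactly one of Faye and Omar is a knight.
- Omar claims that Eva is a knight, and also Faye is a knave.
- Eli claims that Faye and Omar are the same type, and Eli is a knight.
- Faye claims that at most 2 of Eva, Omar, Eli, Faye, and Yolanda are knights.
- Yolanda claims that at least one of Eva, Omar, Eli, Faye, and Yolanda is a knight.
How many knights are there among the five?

3

The unique consistent assignment is Eva=knight, Omar=knight, Eli=knave, Faye=knave, Yolanda=knight.
That has 3 knights.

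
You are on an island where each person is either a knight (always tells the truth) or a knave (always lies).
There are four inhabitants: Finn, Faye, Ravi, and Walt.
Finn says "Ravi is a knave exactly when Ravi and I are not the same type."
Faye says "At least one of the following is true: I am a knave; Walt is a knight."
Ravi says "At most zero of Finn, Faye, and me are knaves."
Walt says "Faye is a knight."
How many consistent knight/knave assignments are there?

Consistent assignments:
  Finn=knight, Faye=knight, Ravi=knight, Walt=knight
  Finn=knight, Faye=knight, Ravi=knave, Walt=knight
  Finn=knave, Faye=knight, Ravi=knave, Walt=knight

3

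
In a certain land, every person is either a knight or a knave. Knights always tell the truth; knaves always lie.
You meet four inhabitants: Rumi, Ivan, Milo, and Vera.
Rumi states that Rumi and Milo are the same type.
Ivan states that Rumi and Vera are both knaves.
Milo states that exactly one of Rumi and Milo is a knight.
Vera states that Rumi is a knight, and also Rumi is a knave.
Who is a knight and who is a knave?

Rumi is a knave, so "Rumi and Milo are the same type" must be false — and it is.
Ivan is a knight, and the claim "Rumi and Vera are both knaves" is indeed true.
Since Milo is a knight, "exactly one of Rumi and Milo is a knight" needs to be true, which holds.
Vera is a knave, and the claim "Rumi is a knight, and also Rumi is a knave" is indeed false.

Rumi is a knave, Ivan is a knight, Milo is a knight, and Vera is a knave.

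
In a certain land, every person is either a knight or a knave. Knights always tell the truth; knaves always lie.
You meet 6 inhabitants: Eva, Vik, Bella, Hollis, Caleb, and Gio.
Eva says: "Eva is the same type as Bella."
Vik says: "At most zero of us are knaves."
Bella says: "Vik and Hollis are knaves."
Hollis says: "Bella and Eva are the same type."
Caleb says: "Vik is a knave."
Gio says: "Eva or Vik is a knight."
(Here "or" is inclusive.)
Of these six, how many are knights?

2

The unique consistent assignment is Eva=knave, Vik=knave, Bella=knight, Hollis=knave, Caleb=knight, Gio=knave.
That has 2 knights.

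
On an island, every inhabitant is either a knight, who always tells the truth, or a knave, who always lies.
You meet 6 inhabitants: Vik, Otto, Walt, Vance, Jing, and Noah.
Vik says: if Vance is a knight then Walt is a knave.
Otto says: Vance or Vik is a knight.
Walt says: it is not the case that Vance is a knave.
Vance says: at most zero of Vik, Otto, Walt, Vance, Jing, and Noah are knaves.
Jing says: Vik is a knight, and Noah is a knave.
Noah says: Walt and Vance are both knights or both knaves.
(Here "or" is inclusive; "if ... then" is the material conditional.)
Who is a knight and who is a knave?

Vik is a knight, Otto is a knight, Walt is a knave, Vance is a knave, Jing is a knave, and Noah is a knight.

Vik is a knight, and the claim "if Vance is a knight then Walt is a knave" is indeed True.
Otto is a knight, and the claim "Vance or Vik is a knight" is indeed True.
Since Walt is a knave, "it is not the case that Vance is a knave" needs to be false, which holds.
Vance is a knave, so "at most zero of Vik, Otto, Walt, Vance, Jing, and Noah are knaves" must be false — and it is.
Jing is a knave, and the claim "Vik is a knight, and Noah is a knave" is indeed false.
Since Noah is a knight, "Walt and Vance are both knights or both knaves" needs to be True, which holds.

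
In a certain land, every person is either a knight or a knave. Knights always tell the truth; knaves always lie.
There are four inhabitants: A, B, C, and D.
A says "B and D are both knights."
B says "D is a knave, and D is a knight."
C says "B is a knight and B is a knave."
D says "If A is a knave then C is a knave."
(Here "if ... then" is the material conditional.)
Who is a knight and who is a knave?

A is a knave, B is a knave, C is a knave, and D is a knight.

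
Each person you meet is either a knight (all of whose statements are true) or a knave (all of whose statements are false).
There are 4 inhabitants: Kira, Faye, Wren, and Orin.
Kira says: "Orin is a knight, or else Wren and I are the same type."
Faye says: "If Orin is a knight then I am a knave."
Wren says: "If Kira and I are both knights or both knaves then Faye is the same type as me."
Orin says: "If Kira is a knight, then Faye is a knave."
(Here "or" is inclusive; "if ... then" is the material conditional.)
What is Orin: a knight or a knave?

Orin is a knave.

Consistent assignments: {Kira=knight, Faye=knight, Wren=knight, Orin=knave}
In every consistent assignment, Orin is a knave.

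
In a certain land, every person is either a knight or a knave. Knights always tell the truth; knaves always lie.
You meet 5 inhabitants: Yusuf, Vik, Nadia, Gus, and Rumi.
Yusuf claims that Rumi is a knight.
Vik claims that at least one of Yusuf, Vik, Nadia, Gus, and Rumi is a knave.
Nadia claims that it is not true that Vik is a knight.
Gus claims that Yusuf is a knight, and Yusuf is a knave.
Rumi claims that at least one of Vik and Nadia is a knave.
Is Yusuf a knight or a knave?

Yusuf is a knight.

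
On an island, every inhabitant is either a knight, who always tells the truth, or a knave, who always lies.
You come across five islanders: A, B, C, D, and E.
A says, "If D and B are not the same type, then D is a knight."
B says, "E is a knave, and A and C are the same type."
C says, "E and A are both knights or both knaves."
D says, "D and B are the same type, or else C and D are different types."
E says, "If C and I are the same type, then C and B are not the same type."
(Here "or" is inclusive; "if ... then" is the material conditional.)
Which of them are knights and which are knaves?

A is a knight, B is a knave, C is a knave, D is a knight, and E is a knave.

A is a knight, and the claim "if D and B are not the same type, then D is a knight" is indeed true.
B (knave): "E is a knave, and A and C are the same type" — False. ✓
C (knave): "E and A are both knights or both knaves" — False. ✓
D is a knight, and the claim "D and B are the same type, or else C and D are different types" is indeed true.
Since E is a knave, "if C and I are the same type, then C and B are not the same type" needs to be False, which holds.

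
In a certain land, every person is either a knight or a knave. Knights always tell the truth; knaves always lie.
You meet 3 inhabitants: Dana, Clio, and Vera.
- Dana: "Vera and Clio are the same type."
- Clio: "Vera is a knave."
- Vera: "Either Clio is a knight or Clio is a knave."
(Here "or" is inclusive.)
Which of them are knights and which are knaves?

Dana is a knave, Clio is a knave, and Vera is a knight.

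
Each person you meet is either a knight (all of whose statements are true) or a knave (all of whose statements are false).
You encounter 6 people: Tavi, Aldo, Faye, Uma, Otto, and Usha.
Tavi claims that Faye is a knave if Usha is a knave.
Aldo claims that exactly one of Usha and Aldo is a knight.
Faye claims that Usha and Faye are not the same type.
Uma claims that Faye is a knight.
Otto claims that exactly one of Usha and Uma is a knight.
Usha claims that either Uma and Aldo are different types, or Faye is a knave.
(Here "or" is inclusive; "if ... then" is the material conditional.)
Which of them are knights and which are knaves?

Tavi (knave): "Faye is a knave if Usha is a knave" — False. ✓
Since Aldo is a knight, "exactly one of Usha and Aldo is a knight" needs to be true, which holds.
Faye is a knight, so "Usha and Faye are not the same type" must be true — and it is.
Uma is a knight; "Faye is a knight" is true, as required.
Otto (knight): "exactly one of Usha and Uma is a knight" — true. ✓
Usha is a knave, and the claim "either Uma and Aldo are different types, or Faye is a knave" is indeed False.

Tavi is a knave, Aldo is a knight, Faye is a knight, Uma is a knight, Otto is a knight, and Usha is a knave.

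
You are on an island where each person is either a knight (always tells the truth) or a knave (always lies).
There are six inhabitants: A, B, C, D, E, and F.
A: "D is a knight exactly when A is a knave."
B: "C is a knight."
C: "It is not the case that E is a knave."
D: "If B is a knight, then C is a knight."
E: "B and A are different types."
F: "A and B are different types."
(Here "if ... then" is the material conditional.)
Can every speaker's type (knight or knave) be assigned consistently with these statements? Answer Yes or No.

No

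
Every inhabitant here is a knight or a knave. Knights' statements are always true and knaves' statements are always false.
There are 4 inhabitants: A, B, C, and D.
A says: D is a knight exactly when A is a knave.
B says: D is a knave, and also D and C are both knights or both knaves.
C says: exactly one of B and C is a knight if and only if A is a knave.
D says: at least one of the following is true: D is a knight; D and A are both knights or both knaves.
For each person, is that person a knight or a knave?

A (knight): "D is a knight exactly when A is a knave" — True. ✓
B is a knight; "D is a knave, and also D and C are both knights or both knaves" is True, as required.
C is a knave, and the claim "exactly one of B and C is a knight if and only if A is a knave" is indeed False.
D is a knave; "at least one of the following is true: D is a knight; D and A are both knights or both knaves" is False, as required.

Knights: A and B. Knaves: C and D.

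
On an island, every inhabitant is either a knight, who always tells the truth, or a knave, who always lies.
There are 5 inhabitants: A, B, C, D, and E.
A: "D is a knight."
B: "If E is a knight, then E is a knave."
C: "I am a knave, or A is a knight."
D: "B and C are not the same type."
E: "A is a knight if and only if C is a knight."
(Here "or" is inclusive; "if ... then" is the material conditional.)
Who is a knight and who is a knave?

A is a knight; "D is a knight" is true, as required.
B is a knave, so "if E is a knight, then E is a knave" must be False — and it is.
C is a knight, so "I am a knave, or A is a knight" must be true — and it is.
D is a knight, so "B and C are not the same type" must be true — and it is.
E (knight): "A is a knight if and only if C is a knight" — true. ✓

Knights: A, C, D, and E. Knaves: B.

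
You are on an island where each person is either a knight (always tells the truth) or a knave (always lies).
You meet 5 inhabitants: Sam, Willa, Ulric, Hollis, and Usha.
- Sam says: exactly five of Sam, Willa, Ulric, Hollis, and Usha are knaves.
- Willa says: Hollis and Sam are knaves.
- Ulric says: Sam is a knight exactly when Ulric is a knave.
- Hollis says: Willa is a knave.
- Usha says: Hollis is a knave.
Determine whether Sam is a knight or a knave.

Sam is a knave.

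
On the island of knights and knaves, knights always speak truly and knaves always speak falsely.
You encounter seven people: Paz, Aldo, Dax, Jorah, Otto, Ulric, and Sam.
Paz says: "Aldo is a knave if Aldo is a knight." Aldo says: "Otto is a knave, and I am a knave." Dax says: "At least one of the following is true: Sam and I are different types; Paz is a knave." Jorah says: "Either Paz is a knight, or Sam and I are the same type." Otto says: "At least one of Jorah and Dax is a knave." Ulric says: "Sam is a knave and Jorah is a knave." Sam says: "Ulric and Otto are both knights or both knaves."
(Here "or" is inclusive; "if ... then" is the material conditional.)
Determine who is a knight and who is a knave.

Paz is a knight, and the claim "Aldo is a knave if Aldo is a knight" is indeed True.
As a knave, Aldo's statement "Otto is a knave, and I am a knave" should be false; it is.
Dax is a knave; "at least one of the following is true: Sam and I are different types; Paz is a knave" is false, as required.
Jorah (knight): "either Paz is a knight, or Sam and I are the same type" — True. ✓
Otto is a knight, and the claim "at least one of Jorah and Dax is a knave" is indeed True.
Ulric is a knave, and the claim "Sam is a knave and Jorah is a knave" is indeed false.
Since Sam is a knave, "Ulric and Otto are both knights or both knaves" needs to be false, which holds.

Paz is a knight, Aldo is a knave, Dax is a knave, Jorah is a knight, Otto is a knight, Ulric is a knave, and Sam is a knave.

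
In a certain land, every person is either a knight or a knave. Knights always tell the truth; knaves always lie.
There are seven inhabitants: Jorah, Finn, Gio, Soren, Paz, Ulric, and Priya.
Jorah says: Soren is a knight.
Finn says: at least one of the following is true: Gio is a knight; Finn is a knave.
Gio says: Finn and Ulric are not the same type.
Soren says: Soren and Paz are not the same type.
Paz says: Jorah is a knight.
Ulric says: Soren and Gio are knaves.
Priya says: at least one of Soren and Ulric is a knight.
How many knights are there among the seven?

2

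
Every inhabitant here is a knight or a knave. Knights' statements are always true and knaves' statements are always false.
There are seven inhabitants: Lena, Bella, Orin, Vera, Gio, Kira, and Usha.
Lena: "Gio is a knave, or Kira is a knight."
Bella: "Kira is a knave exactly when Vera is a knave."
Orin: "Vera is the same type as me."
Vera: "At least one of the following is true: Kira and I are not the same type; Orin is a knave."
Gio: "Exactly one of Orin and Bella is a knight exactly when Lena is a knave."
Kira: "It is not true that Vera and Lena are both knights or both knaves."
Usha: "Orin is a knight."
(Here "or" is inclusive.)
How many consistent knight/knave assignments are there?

1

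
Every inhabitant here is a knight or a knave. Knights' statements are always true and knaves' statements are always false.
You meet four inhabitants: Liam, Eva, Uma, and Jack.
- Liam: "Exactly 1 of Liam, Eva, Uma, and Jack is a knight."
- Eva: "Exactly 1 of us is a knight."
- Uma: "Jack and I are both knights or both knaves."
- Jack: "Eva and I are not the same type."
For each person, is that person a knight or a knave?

Liam is a knave, Eva is a knave, Uma is a knight, and Jack is a knight.

Liam is a knave, and the claim "exactly 1 of Liam, Eva, Uma, and Jack is a knight" is indeed false.
Eva is a knave, and the claim "exactly 1 of us is a knight" is indeed false.
Uma is a knight, so "Jack and I are both knights or both knaves" must be True — and it is.
Jack is a knight; "Eva and I are not the same type" is True, as required.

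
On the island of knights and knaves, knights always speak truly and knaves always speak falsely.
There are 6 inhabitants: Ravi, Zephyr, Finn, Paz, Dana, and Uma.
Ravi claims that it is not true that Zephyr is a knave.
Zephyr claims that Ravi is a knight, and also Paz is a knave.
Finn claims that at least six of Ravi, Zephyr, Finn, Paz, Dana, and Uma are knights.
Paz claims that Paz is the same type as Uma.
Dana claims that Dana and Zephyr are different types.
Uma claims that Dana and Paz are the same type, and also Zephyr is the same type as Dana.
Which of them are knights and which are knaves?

Ravi is a knave, so "it is not true that Zephyr is a knave" must be False — and it is.
Zephyr (knave): "Ravi is a knight, and also Paz is a knave" — False. ✓
Since Finn is a knave, "at least six of Ravi, Zephyr, Finn, Paz, Dana, and Uma are knights" needs to be False, which holds.
Since Paz is a knave, "Paz is the same type as Uma" needs to be False, which holds.
Dana (knave): "Dana and Zephyr are different types" — False. ✓
Uma is a knight; "Dana and Paz are the same type, and also Zephyr is the same type as Dana" is true, as required.

Ravi is a knave, Zephyr is a knave, Finn is a knave, Paz is a knave, Dana is a knave, and Uma is a knight.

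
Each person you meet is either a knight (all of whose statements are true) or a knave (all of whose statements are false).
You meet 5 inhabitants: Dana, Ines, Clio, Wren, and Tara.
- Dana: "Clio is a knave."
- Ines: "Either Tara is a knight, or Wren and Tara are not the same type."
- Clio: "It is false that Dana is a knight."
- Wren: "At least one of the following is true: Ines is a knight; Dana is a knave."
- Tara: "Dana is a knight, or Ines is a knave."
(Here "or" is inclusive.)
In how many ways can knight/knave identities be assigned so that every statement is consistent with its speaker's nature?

2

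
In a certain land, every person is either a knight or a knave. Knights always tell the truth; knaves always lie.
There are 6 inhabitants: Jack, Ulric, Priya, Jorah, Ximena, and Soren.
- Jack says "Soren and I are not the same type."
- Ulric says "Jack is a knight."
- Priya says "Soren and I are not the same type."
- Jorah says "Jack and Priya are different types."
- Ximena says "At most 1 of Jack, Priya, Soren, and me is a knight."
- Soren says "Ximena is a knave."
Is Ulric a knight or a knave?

Consistent assignments: {Jack=knave, Ulric=knave, Priya=knave, Jorah=knave, Ximena=knight, Soren=knave}
In every consistent assignment, Ulric is a knave.

Ulric is a knave.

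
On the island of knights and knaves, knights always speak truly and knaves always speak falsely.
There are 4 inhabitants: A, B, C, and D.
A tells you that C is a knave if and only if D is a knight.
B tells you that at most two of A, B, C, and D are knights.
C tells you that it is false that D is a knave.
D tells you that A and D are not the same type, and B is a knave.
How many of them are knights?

The unique consistent assignment is A=knave, B=knight, C=knave, D=knave.
That has 1 knight.

1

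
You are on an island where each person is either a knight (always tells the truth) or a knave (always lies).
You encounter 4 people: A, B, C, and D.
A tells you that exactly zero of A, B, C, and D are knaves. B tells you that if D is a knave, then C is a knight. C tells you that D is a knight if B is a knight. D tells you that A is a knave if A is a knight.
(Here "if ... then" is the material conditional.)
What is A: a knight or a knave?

A is a knave.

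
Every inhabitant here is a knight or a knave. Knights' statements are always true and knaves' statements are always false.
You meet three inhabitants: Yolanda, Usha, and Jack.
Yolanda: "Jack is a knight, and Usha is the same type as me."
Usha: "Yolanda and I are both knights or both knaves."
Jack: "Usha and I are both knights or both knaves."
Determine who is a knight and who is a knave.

As a knight, Yolanda's statement "Jack is a knight, and Usha is the same type as me" should be true; it is.
Usha is a knight, so "Yolanda and I are both knights or both knaves" must be true — and it is.
As a knight, Jack's statement "Usha and I are both knights or both knaves" should be true; it is.

Yolanda is a knight, Usha is a knight, and Jack is a knight.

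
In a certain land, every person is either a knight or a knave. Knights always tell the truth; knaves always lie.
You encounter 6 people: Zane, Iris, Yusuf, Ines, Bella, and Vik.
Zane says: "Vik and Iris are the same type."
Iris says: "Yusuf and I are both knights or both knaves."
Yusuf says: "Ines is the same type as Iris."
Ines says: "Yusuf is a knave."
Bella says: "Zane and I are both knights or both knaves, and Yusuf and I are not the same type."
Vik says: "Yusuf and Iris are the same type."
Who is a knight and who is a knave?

Zane is a knight, Iris is a knave, Yusuf is a knight, Ines is a knave, Bella is a knave, and Vik is a knave.

Since Zane is a knight, "Vik and Iris are the same type" needs to be True, which holds.
Iris is a knave, so "Yusuf and I are both knights or both knaves" must be false — and it is.
As a knight, Yusuf's statement "Ines is the same type as Iris" should be True; it is.
Since Ines is a knave, "Yusuf is a knave" needs to be false, which holds.
As a knave, Bella's statement "Zane and I are both knights or both knaves, and Yusuf and I are not the same type" should be false; it is.
As a knave, Vik's statement "Yusuf and Iris are the same type" should be false; it is.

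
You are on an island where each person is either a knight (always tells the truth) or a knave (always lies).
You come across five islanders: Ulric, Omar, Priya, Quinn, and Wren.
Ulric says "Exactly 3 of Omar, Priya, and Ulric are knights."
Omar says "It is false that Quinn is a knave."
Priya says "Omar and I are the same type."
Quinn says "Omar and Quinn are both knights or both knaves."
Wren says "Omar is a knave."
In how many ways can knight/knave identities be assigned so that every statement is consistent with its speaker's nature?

3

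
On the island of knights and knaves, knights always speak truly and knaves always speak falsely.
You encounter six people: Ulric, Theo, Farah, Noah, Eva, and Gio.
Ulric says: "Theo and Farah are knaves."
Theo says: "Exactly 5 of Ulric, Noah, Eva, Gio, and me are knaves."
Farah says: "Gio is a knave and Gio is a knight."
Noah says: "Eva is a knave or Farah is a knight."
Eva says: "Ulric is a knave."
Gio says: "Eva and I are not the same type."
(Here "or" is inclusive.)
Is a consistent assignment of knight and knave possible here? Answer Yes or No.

Yes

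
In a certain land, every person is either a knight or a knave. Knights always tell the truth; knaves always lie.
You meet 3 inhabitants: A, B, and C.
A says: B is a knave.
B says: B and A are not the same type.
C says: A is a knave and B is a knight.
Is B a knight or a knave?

B is a knight.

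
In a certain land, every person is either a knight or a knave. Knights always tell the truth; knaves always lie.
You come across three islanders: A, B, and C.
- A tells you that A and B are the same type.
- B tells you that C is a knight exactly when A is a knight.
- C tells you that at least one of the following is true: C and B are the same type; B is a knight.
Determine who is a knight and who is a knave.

A is a knight; "A and B are the same type" is True, as required.
B is a knight, and the claim "C is a knight exactly when A is a knight" is indeed True.
C is a knight, so "at least one of the following is true: C and B are the same type; B is a knight" must be True — and it is.

A is a knight, B is a knight, and C is a knight.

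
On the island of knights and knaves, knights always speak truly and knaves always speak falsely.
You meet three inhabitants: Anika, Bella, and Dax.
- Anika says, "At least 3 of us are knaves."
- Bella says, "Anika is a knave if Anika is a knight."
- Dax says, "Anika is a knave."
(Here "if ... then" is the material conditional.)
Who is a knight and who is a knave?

Anika is a knave, Bella is a knight, and Dax is a knight.

Anika is a knave, so "at least 3 of us are knaves" must be false — and it is.
Since Bella is a knight, "Anika is a knave if Anika is a knight" needs to be true, which holds.
Dax is a knight; "Anika is a knave" is true, as required.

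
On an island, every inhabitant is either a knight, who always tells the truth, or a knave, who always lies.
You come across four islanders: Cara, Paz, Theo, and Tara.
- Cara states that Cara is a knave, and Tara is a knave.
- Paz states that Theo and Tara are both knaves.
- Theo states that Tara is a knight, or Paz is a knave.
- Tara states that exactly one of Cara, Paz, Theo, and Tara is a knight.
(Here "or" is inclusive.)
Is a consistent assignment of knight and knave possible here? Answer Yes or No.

No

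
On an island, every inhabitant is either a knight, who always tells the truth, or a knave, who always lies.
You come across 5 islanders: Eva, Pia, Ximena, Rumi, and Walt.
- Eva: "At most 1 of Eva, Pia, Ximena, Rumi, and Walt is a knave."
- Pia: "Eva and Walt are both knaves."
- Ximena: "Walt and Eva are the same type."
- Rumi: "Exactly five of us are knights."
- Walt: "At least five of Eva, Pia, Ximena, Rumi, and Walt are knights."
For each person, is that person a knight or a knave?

Knights: Pia and Ximena. Knaves: Eva, Rumi, and Walt.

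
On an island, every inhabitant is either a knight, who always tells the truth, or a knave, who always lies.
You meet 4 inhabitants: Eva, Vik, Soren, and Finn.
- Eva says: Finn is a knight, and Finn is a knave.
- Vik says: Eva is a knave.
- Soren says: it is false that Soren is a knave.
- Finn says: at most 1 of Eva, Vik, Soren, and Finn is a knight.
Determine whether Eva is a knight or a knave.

Eva is a knave.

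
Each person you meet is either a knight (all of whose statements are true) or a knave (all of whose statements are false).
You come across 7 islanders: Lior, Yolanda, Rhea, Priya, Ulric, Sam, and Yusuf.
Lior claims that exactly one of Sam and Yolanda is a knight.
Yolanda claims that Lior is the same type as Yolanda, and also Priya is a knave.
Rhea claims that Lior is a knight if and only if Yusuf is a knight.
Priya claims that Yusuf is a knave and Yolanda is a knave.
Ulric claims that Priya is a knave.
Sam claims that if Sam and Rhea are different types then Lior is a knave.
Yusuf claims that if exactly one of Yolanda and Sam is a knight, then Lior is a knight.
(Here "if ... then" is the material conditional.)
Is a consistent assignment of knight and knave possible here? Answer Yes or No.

One consistent assignment: Lior=knight, Yolanda=knight, Rhea=knight, Priya=knave, Ulric=knight, Sam=knave, Yusuf=knight.

Yes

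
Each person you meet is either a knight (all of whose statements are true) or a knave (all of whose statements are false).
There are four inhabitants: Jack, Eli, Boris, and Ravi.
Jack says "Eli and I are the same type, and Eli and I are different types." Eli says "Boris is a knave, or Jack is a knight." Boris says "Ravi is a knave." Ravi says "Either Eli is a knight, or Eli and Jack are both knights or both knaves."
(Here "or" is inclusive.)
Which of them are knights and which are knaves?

Jack (knave): "Eli and I are the same type, and Eli and I are different types" — False. ✓
Eli is a knight, so "Boris is a knave, or Jack is a knight" must be true — and it is.
Boris is a knave, so "Ravi is a knave" must be False — and it is.
As a knight, Ravi's statement "either Eli is a knight, or Eli and Jack are both knights or both knaves" should be true; it is.

Jack is a knave, Eli is a knight, Boris is a knave, and Ravi is a knight.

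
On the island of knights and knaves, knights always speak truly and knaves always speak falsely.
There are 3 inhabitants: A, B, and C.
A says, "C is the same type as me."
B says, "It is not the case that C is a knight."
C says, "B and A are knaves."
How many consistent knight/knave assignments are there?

Consistent assignments:
  A=knave, B=knave, C=knight

1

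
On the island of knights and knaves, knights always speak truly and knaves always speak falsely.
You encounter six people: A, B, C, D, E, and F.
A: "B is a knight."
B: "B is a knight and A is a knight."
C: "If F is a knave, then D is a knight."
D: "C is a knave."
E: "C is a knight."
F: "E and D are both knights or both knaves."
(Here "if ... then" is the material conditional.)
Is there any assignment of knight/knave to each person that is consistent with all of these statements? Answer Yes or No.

Checking all 64 assignments, each has at least one speaker whose statement's truth value contradicts their type.

No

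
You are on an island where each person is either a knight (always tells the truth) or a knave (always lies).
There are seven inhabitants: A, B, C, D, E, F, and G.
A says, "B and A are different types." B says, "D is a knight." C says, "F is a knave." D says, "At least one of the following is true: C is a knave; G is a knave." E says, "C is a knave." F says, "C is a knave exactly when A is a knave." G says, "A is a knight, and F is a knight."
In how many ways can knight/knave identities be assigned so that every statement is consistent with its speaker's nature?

0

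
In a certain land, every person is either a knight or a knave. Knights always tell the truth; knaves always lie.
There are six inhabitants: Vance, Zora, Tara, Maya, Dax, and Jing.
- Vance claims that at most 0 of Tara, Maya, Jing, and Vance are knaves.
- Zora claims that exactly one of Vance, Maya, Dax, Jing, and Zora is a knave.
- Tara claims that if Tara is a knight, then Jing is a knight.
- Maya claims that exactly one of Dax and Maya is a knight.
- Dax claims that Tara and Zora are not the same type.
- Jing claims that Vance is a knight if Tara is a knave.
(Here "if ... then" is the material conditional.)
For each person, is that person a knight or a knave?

Since Vance is a knight, "at most 0 of Tara, Maya, Jing, and Vance are knaves" needs to be true, which holds.
As a knight, Zora's statement "exactly one of Vance, Maya, Dax, Jing, and Zora is a knave" should be true; it is.
Tara (knight): "if Tara is a knight, then Jing is a knight" — true. ✓
Maya is a knight, and the claim "exactly one of Dax and Maya is a knight" is indeed true.
Dax is a knave, so "Tara and Zora are not the same type" must be False — and it is.
Jing is a knight; "Vance is a knight if Tara is a knave" is true, as required.

Knights: Vance, Zora, Tara, Maya, and Jing. Knaves: Dax.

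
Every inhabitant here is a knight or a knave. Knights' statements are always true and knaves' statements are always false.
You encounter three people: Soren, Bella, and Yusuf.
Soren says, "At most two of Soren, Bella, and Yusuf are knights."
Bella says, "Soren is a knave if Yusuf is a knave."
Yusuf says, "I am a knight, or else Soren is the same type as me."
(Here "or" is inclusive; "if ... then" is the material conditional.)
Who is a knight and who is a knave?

Soren is a knight, Bella is a knave, and Yusuf is a knave.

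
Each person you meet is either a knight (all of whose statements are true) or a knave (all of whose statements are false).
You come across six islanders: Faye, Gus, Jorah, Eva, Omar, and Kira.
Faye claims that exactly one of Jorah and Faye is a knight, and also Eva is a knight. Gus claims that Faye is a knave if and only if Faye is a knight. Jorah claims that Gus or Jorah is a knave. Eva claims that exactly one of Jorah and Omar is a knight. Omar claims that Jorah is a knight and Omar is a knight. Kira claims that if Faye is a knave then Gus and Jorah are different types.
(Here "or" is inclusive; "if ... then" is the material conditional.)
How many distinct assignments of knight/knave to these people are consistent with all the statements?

1

Consistent assignments:
  Faye=knave, Gus=knave, Jorah=knight, Eva=knave, Omar=knight, Kira=knight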